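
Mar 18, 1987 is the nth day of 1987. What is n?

Days in months before Mar: 31 + 28 = 59.
Plus 18 days into Mar → day 77.

77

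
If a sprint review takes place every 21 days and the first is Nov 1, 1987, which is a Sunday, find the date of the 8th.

The 8th occurrence is 7 intervals after the first: 7 × 21 = 147 days after Nov 1, 1987.
Nov has 30 days — 29 days to the end of Nov leaves 118.
Dec has 31 days (87 left).
Jan has 31 days (56 left).
Feb has 29 days (27 left).
27 days into Mar → Mar 27, 1988.

Mar 27, 1988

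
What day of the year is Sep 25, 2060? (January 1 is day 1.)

Days in months before Sep: 31 + 29 + 31 + 30 + 31 + 30 + 31 + 31 = 244.
Plus 25 days into Sep → day 269.

269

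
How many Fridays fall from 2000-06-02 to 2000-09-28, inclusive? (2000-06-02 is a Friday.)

17

2000-06-02 is a Friday; the first Friday on or after it is 2000-06-02.
From 2000-06-02 to 2000-09-28: 28 + 31 + 31 + 28 = 118 days (rest of June, July, August, September).
118 ÷ 7 = 16 full weeks with remainder 6, so 16 more Fridays after the first → 17.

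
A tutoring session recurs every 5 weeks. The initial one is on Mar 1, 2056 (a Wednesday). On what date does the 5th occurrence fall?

The 5th occurrence is 4 intervals after the first: 4 × 35 = 140 days after Mar 1, 2056.
Mar has 31 days — 30 days to the end of Mar leaves 110.
Apr has 30 days (80 left).
May has 31 days (49 left).
Jun has 30 days (19 left).
19 days into Jul → Jul 19, 2056.

Jul 19, 2056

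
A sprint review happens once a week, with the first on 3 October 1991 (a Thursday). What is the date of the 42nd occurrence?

The 42nd occurrence is 41 intervals after the first: 41 × 7 = 287 days after 3 October 1991.
October has 31 days — 28 days to the end of October leaves 259.
November has 30 days (229 left).
December has 31 days (198 left).
January has 31 days (167 left).
February has 29 days (138 left).
March has 31 days (107 left).
April has 30 days (77 left).
May has 31 days (46 left).
June has 30 days (16 left).
16 days into July → 16 July 1992.

16 July 1992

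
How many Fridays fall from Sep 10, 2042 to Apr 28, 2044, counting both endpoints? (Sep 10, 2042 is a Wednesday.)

Sep 10, 2042 is a Wednesday; the first Friday on or after it is Sep 12, 2042 (2 days later).
From Sep 12, 2042 to Apr 28, 2044: 110 + 365 + 119 = 594 days (rest of 2042, 2043, to Apr 28, 2044 in 2044).
594 ÷ 7 = 84 full weeks with remainder 6, so 84 more Fridays after the first → 85.

85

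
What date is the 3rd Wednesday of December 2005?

The first Wednesday of December 2005 is December 7.
The 3rd Wednesday is 2 weeks later: 7 + 14 = 21.

21 December 2005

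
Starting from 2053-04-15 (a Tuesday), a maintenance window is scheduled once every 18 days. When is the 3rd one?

2053-05-21

The 3rd occurrence is 2 intervals after the first: 2 × 18 = 36 days after 2053-04-15.
April has 30 days — 15 days to the end of April leaves 21.
21 days into May → 2053-05-21.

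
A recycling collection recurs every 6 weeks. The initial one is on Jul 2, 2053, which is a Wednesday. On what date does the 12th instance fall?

Oct 7, 2054

The 12th occurrence is 11 intervals after the first: 11 × 42 = 462 days after Jul 2, 2053.
Jul has 31 days — 29 days to the end of Jul leaves 433.
From end of Jul to end of 2053 is 153 days (280 left).
Jan has 31 days (249 left).
Feb has 28 days (221 left).
Mar has 31 days (190 left).
Apr has 30 days (160 left).
May has 31 days (129 left).
Jun has 30 days (99 left).
Jul has 31 days (68 left).
Aug has 31 days (37 left).
Sep has 30 days (7 left).
7 days into Oct → Oct 7, 2054.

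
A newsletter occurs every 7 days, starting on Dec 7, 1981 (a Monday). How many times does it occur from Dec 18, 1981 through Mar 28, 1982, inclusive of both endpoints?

Occurrences land 7·i days after Dec 7, 1981 for i = 0, 1, 2, …
Dec 18, 1981 is 11 days after the start; 11 ÷ 7 = 1 remainder 4; since the remainder is 4, round up to i = 2. First occurrence in the window: #3 on Dec 21, 1981 (2×7 = 14 days in).
Mar 28, 1982 is 111 days after the start; 111 ÷ 7 = 15 remainder 6. Last occurrence in the window: #16 on Mar 22, 1982.
Occurrences #3 through #16: 14 in total.

14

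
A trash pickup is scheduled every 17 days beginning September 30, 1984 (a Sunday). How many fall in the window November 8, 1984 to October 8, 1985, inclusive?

19

Occurrences land 17·i days after September 30, 1984 for i = 0, 1, 2, …
November 8, 1984 is 39 days after the start; 39 ÷ 17 = 2 remainder 5; since the remainder is 5, round up to i = 3. First occurrence in the window: #4 on November 20, 1984 (3×17 = 51 days in).
October 8, 1985 is 373 days after the start; 373 ÷ 17 = 21 remainder 16. Last occurrence in the window: #22 on September 22, 1985.
Occurrences #4 through #22: 19 in total.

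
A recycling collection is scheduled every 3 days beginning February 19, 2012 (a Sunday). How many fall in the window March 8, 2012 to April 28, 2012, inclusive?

18

Occurrences land 3·i days after February 19, 2012 for i = 0, 1, 2, …
March 8, 2012 is 18 days after the start; 18 ÷ 3 = 6 remainder 0. First occurrence in the window: #7 on March 8, 2012 (6×3 = 18 days in).
April 28, 2012 is 69 days after the start; 69 ÷ 3 = 23 remainder 0. Last occurrence in the window: #24 on April 28, 2012.
Occurrences #7 through #24: 18 in total.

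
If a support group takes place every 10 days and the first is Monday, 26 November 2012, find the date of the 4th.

The 4th occurrence is 3 intervals after the first: 3 × 10 = 30 days after 26 November 2012.
November has 30 days — 4 days to the end of November leaves 26.
26 days into December → 26 December 2012.

26 December 2012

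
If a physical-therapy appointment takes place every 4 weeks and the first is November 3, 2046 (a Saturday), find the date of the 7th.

April 20, 2047

The 7th occurrence is 6 intervals after the first: 6 × 28 = 168 days after November 3, 2046.
November has 30 days — 27 days to the end of November leaves 141.
December has 31 days (110 left).
January has 31 days (79 left).
February has 28 days (51 left).
March has 31 days (20 left).
20 days into April → April 20, 2047.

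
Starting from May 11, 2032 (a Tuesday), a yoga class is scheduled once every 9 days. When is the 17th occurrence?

The 17th occurrence is 16 intervals after the first: 16 × 9 = 144 days after May 11, 2032.
May has 31 days — 20 days to the end of May leaves 124.
June has 30 days (94 left).
July has 31 days (63 left).
August has 31 days (32 left).
September has 30 days (2 left).
2 days into October → October 2, 2032.

October 2, 2032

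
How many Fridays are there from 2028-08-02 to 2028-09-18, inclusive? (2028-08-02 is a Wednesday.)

7

2028-08-02 is a Wednesday; the first Friday on or after it is 2028-08-04 (2 days later).
From 2028-08-04 to 2028-09-18: 27 + 18 = 45 days (rest of August, September).
45 ÷ 7 = 6 full weeks with remainder 3, so 6 more Fridays after the first → 7.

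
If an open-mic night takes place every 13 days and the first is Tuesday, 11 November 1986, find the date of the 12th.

3 April 1987

The 12th occurrence is 11 intervals after the first: 11 × 13 = 143 days after 11 November 1986.
November has 30 days — 19 days to the end of November leaves 124.
December has 31 days (93 left).
January has 31 days (62 left).
February has 28 days (34 left).
March has 31 days (3 left).
3 days into April → 3 April 1987.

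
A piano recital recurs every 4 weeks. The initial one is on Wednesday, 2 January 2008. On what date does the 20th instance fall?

17 June 2009

The 20th occurrence is 19 intervals after the first: 19 × 28 = 532 days after 2 January 2008.
January has 31 days — 29 days to the end of January leaves 503.
From end of January to end of 2008 is 335 days (168 left).
January has 31 days (137 left).
February has 28 days (109 left).
March has 31 days (78 left).
April has 30 days (48 left).
May has 31 days (17 left).
17 days into June → 17 June 2009.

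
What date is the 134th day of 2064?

2064-05-13

January has 31 days (134 − 31 = 103 remain).
February has 29 days (103 − 29 = 74 remain).
March has 31 days (74 − 31 = 43 remain).
April has 30 days (43 − 30 = 13 remain).
13 into May → May 13.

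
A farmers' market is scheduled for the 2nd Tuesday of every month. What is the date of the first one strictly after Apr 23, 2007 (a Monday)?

May 8, 2007

Apr 2007 starts on a Sunday; its first Tuesday is the 3rd, so the 2nd Tuesday is the 10th — Apr 10, 2007.
That is not after Apr 23, 2007, so look at May 2007.
May 2007 starts on a Tuesday; its first Tuesday is the 1st, so the 2nd Tuesday is the 8th — May 8, 2007.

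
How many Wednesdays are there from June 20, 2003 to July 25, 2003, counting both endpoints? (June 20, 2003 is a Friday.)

June 20, 2003 is a Friday; the first Wednesday on or after it is June 25, 2003 (5 days later).
From June 25, 2003 to July 25, 2003: 5 + 25 = 30 days (rest of June, July).
30 ÷ 7 = 4 full weeks with remainder 2, so 4 more Wednesdays after the first → 5.

5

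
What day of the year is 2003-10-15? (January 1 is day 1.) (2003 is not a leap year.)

288

Days in months before October: 31 + 28 + 31 + 30 + 31 + 30 + 31 + 31 + 30 = 273.
Plus 15 days into October → day 288.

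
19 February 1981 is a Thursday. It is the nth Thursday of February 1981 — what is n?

3rd

Day 19 falls in week ⌈19/7⌉ of the month.
Days 1–7 hold the 1st Thursday, 8–14 the 2nd, 15–21 the 3rd, 22–28 the 4th, 29–31 the 5th.
19 is in the range for the 3rd.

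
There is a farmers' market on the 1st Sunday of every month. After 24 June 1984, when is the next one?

June 1984 starts on a Friday, so its 1st Sunday is 3 June 1984 (2 days in).
That is not after 24 June 1984, so look at July 1984.
July 1984 starts on a Sunday, so its 1st Sunday is 1 July 1984.

1 July 1984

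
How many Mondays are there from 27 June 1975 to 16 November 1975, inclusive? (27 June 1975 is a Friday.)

27 June 1975 is a Friday; the first Monday on or after it is 30 June 1975 (3 days later).
From 30 June 1975 to 16 November 1975: 0 + 31 + 31 + 30 + 31 + 16 = 139 days (rest of June, July, August, September, October, November).
139 ÷ 7 = 19 full weeks with remainder 6, so 19 more Mondays after the first → 20.

20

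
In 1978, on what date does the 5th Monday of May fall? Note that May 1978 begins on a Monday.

May 1978 begins on a Monday, so the first Monday is May 1.
The 5th Monday is 4 weeks later: 1 + 28 = 29.

May 29, 1978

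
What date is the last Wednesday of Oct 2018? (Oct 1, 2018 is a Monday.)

Oct 2018 begins on a Monday, so the first Wednesday is Oct 3 (2 days later).
Oct 2018 has 31 days. Adding weeks: 3, 10, 17, 24, 31 — the last one ≤ 31 is the 31st.

Oct 31, 2018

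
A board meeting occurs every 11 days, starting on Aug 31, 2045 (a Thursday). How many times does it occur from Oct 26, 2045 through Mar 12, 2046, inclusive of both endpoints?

12

Occurrences land 11·i days after Aug 31, 2045 for i = 0, 1, 2, …
Oct 26, 2045 is 56 days after the start; 56 ÷ 11 = 5 remainder 1; since the remainder is 1, round up to i = 6. First occurrence in the window: #7 on Nov 5, 2045 (6×11 = 66 days in).
Mar 12, 2046 is 193 days after the start; 193 ÷ 11 = 17 remainder 6. Last occurrence in the window: #18 on Mar 6, 2046.
Occurrences #7 through #18: 12 in total.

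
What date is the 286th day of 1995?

Jan has 31 days (286 − 31 = 255 remain).
Feb has 28 days (255 − 28 = 227 remain).
Mar has 31 days (227 − 31 = 196 remain).
Apr has 30 days (196 − 30 = 166 remain).
May has 31 days (166 − 31 = 135 remain).
Jun has 30 days (135 − 30 = 105 remain).
Jul has 31 days (105 − 31 = 74 remain).
Aug has 31 days (74 − 31 = 43 remain).
Sep has 30 days (43 − 30 = 13 remain).
13 into Oct → Oct 13.

Oct 13, 1995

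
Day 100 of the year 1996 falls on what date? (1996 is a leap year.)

January has 31 days (100 − 31 = 69 remain).
February has 29 days (69 − 29 = 40 remain).
March has 31 days (40 − 31 = 9 remain).
9 into April → April 9.

April 9, 1996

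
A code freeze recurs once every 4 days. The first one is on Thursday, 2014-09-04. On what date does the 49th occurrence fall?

2015-03-15

The 49th occurrence is 48 intervals after the first: 48 × 4 = 192 days after 2014-09-04.
September has 30 days — 26 days to the end of September leaves 166.
October has 31 days (135 left).
November has 30 days (105 left).
December has 31 days (74 left).
January has 31 days (43 left).
February has 28 days (15 left).
15 days into March → 2015-03-15.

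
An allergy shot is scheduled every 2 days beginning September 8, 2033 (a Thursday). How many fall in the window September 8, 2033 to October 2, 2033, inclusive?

13

Occurrences land 2·i days after September 8, 2033 for i = 0, 1, 2, …
The window opens on the start date, so the first occurrence inside is #1 on September 8, 2033.
October 2, 2033 is 24 days after the start; 24 ÷ 2 = 12 remainder 0. Last occurrence in the window: #13 on October 2, 2033.
Occurrences #1 through #13: 13 in total.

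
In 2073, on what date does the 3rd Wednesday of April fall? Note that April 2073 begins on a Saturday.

2073-04-19

April 2073 begins on a Saturday, so the first Wednesday is April 5 (4 days later).
The 3rd Wednesday is 2 weeks later: 5 + 14 = 19.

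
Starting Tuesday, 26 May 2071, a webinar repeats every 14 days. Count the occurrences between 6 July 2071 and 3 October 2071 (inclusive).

Occurrences land 14·i days after 26 May 2071 for i = 0, 1, 2, …
6 July 2071 is 41 days after the start; 41 ÷ 14 = 2 remainder 13; since the remainder is 13, round up to i = 3. First occurrence in the window: #4 on 7 July 2071 (3×14 = 42 days in).
3 October 2071 is 130 days after the start; 130 ÷ 14 = 9 remainder 4. Last occurrence in the window: #10 on 29 September 2071.
Occurrences #4 through #10: 7 in total.

7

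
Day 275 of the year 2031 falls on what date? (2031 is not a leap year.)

Oct 2, 2031

Jan has 31 days (275 − 31 = 244 remain).
Feb has 28 days (244 − 28 = 216 remain).
Mar has 31 days (216 − 31 = 185 remain).
Apr has 30 days (185 − 30 = 155 remain).
May has 31 days (155 − 31 = 124 remain).
Jun has 30 days (124 − 30 = 94 remain).
Jul has 31 days (94 − 31 = 63 remain).
Aug has 31 days (63 − 31 = 32 remain).
Sep has 30 days (32 − 30 = 2 remain).
2 into Oct → Oct 2.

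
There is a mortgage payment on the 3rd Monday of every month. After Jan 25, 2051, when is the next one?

Jan 2051 starts on a Sunday; its first Monday is the 2nd, so the 3rd Monday is the 16th — Jan 16, 2051.
That is not after Jan 25, 2051, so look at Feb 2051.
Feb 2051 starts on a Wednesday; its first Monday is the 6th, so the 3rd Monday is the 20th — Feb 20, 2051.

Feb 20, 2051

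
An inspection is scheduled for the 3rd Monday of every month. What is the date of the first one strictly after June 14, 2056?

June 19, 2056

June 2056 starts on a Thursday; its first Monday is the 5th, so the 3rd Monday is the 19th — June 19, 2056.
June 19, 2056 is after June 14, 2056, so that is the next one.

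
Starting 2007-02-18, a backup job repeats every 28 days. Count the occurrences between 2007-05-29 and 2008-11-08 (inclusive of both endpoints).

Occurrences land 28·i days after 2007-02-18 for i = 0, 1, 2, …
2007-05-29 is 100 days after the start; 100 ÷ 28 = 3 remainder 16; since the remainder is 16, round up to i = 4. First occurrence in the window: #5 on 2007-06-10 (4×28 = 112 days in).
2008-11-08 is 629 days after the start; 629 ÷ 28 = 22 remainder 13. Last occurrence in the window: #23 on 2008-10-26.
Occurrences #5 through #23: 19 in total.

19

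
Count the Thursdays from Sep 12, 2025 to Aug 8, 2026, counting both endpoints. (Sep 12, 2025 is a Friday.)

Sep 12, 2025 is a Friday; the first Thursday on or after it is Sep 18, 2025 (6 days later).
From Sep 18, 2025 to Aug 8, 2026: 104 + 220 = 324 days (rest of 2025, to Aug 8, 2026 in 2026).
324 ÷ 7 = 46 full weeks with remainder 2, so 46 more Thursdays after the first → 47.

47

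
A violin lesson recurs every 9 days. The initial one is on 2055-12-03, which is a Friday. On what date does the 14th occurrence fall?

The 14th occurrence is 13 intervals after the first: 13 × 9 = 117 days after 2055-12-03.
December has 31 days — 28 days to the end of December leaves 89.
January has 31 days (58 left).
February has 29 days (29 left).
29 days into March → 2056-03-29.

2056-03-29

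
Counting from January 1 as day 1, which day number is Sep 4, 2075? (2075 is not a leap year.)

247

Days in months before Sep: 31 + 28 + 31 + 30 + 31 + 30 + 31 + 31 = 243.
Plus 4 days into Sep → day 247.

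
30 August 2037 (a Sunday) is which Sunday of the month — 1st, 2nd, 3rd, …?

Day 30 falls in week ⌈30/7⌉ of the month.
Days 1–7 hold the 1st Sunday, 8–14 the 2nd, 15–21 the 3rd, 22–28 the 4th, 29–31 the 5th.
30 is in the range for the 5th.

5th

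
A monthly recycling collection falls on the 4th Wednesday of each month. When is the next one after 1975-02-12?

February 1975 starts on a Saturday; its first Wednesday is the 5th, so the 4th Wednesday is the 26th — 1975-02-26.
1975-02-26 is after 1975-02-12, so that is the next one.

1975-02-26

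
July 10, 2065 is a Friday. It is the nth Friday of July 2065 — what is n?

Day 10 falls in week ⌈10/7⌉ of the month.
Days 1–7 hold the 1st Friday, 8–14 the 2nd, 15–21 the 3rd, 22–28 the 4th, 29–31 the 5th.
10 is in the range for the 2nd.

2nd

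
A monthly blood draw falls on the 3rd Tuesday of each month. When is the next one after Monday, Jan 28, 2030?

Jan 2030 starts on a Tuesday; its first Tuesday is the 1st, so the 3rd Tuesday is the 15th — Jan 15, 2030.
That is not after Jan 28, 2030, so look at Feb 2030.
Feb 2030 starts on a Friday; its first Tuesday is the 5th, so the 3rd Tuesday is the 19th — Feb 19, 2030.

Feb 19, 2030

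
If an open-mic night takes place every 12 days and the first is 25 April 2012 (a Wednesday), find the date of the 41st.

The 41st occurrence is 40 intervals after the first: 40 × 12 = 480 days after 25 April 2012.
April has 30 days — 5 days to the end of April leaves 475.
From end of April to end of 2012 is 245 days (230 left).
January has 31 days (199 left).
February has 28 days (171 left).
March has 31 days (140 left).
April has 30 days (110 left).
May has 31 days (79 left).
June has 30 days (49 left).
July has 31 days (18 left).
18 days into August → 18 August 2013.

18 August 2013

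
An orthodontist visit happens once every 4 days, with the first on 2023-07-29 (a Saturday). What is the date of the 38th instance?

The 38th occurrence is 37 intervals after the first: 37 × 4 = 148 days after 2023-07-29.
July has 31 days — 2 days to the end of July leaves 146.
August has 31 days (115 left).
September has 30 days (85 left).
October has 31 days (54 left).
November has 30 days (24 left).
24 days into December → 2023-12-24.

2023-12-24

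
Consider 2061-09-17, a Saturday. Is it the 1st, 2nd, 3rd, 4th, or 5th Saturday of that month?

3rd

Day 17 falls in week ⌈17/7⌉ of the month.
Days 1–7 hold the 1st Saturday, 8–14 the 2nd, 15–21 the 3rd, 22–28 the 4th, 29–31 the 5th.
17 is in the range for the 3rd.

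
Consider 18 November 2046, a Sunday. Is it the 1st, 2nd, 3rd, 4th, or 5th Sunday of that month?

3rd

Day 18 falls in week ⌈18/7⌉ of the month.
Days 1–7 hold the 1st Sunday, 8–14 the 2nd, 15–21 the 3rd, 22–28 the 4th, 29–31 the 5th.
18 is in the range for the 3rd.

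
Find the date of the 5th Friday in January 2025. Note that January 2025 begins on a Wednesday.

January 2025 begins on a Wednesday, so the first Friday is January 3 (2 days later).
The 5th Friday is 4 weeks later: 3 + 28 = 31.

January 31, 2025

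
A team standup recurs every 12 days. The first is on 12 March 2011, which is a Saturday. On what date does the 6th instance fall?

The 6th occurrence is 5 intervals after the first: 5 × 12 = 60 days after 12 March 2011.
March has 31 days — 19 days to the end of March leaves 41.
April has 30 days (11 left).
11 days into May → 11 May 2011.

11 May 2011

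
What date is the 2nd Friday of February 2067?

The first Friday of February 2067 is February 4.
The 2nd Friday is 1 weeks later: 4 + 7 = 11.

February 11, 2067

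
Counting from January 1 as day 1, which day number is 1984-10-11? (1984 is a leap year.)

285

Days in months before October: 31 + 29 + 31 + 30 + 31 + 30 + 31 + 31 + 30 = 274.
Plus 11 days into October → day 285.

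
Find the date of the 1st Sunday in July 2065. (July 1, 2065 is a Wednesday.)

5 July 2065

July 2065 begins on a Wednesday, so the first Sunday is July 5 (4 days later).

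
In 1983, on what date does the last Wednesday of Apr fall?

Apr 27, 1983

Apr 1983 begins on a Friday, so the first Wednesday is Apr 6 (5 days later).
Apr 1983 has 30 days. Adding weeks: 6, 13, 20, 27 — the last one ≤ 30 is the 27th.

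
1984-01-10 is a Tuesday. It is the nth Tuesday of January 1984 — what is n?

2nd

Day 10 falls in week ⌈10/7⌉ of the month.
Days 1–7 hold the 1st Tuesday, 8–14 the 2nd, 15–21 the 3rd, 22–28 the 4th, 29–31 the 5th.
10 is in the range for the 2nd.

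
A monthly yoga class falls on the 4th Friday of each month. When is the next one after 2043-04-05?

April 2043 starts on a Wednesday; its first Friday is the 3rd, so the 4th Friday is the 24th — 2043-04-24.
2043-04-24 is after 2043-04-05, so that is the next one.

2043-04-24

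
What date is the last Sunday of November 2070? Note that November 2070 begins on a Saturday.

November 2070 begins on a Saturday, so the first Sunday is November 2 (1 day later).
November 2070 has 30 days. Adding weeks: 2, 9, 16, 23, 30 — the last one ≤ 30 is the 30th.

30 November 2070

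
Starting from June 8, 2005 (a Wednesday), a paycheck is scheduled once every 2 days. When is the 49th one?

The 49th occurrence is 48 intervals after the first: 48 × 2 = 96 days after June 8, 2005.
June has 30 days — 22 days to the end of June leaves 74.
July has 31 days (43 left).
August has 31 days (12 left).
12 days into September → September 12, 2005.

September 12, 2005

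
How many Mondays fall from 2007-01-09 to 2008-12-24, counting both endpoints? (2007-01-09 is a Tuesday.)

2007-01-09 is a Tuesday; the first Monday on or after it is 2007-01-15 (6 days later).
From 2007-01-15 to 2008-12-24: 350 + 359 = 709 days (rest of 2007, to 2008-12-24 in 2008).
709 ÷ 7 = 101 full weeks with remainder 2, so 101 more Mondays after the first → 102.

102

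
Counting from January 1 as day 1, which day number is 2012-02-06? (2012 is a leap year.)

37

Days in months before February: 31 = 31.
Plus 6 days into February → day 37.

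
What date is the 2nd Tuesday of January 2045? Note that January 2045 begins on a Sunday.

January 2045 begins on a Sunday, so the first Tuesday is January 3 (2 days later).
The 2nd Tuesday is 1 weeks later: 3 + 7 = 10.

10 January 2045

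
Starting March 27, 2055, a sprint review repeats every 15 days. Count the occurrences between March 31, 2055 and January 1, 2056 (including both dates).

Occurrences land 15·i days after March 27, 2055 for i = 0, 1, 2, …
March 31, 2055 is 4 days after the start; 4 ÷ 15 = 0 remainder 4; since the remainder is 4, round up to i = 1. First occurrence in the window: #2 on April 11, 2055 (1×15 = 15 days in).
January 1, 2056 is 280 days after the start; 280 ÷ 15 = 18 remainder 10. Last occurrence in the window: #19 on December 22, 2055.
Occurrences #2 through #19: 18 in total.

18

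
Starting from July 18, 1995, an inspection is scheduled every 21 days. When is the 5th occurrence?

The 5th occurrence is 4 intervals after the first: 4 × 21 = 84 days after July 18, 1995.
July has 31 days — 13 days to the end of July leaves 71.
August has 31 days (40 left).
September has 30 days (10 left).
10 days into October → October 10, 1995.

October 10, 1995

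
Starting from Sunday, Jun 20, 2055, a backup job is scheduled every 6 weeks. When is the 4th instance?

Oct 24, 2055

The 4th occurrence is 3 intervals after the first: 3 × 42 = 126 days after Jun 20, 2055.
Jun has 30 days — 10 days to the end of Jun leaves 116.
Jul has 31 days (85 left).
Aug has 31 days (54 left).
Sep has 30 days (24 left).
24 days into Oct → Oct 24, 2055.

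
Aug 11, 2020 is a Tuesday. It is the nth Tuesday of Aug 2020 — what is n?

2nd

Day 11 falls in week ⌈11/7⌉ of the month.
Days 1–7 hold the 1st Tuesday, 8–14 the 2nd, 15–21 the 3rd, 22–28 the 4th, 29–31 the 5th.
11 is in the range for the 2nd.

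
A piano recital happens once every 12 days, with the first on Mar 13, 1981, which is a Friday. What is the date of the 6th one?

The 6th occurrence is 5 intervals after the first: 5 × 12 = 60 days after Mar 13, 1981.
Mar has 31 days — 18 days to the end of Mar leaves 42.
Apr has 30 days (12 left).
12 days into May → May 12, 1981.

May 12, 1981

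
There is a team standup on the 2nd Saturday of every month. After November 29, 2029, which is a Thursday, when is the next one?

November 2029 starts on a Thursday; its first Saturday is the 3rd, so the 2nd Saturday is the 10th — November 10, 2029.
That is not after November 29, 2029, so look at December 2029.
December 2029 starts on a Saturday; its first Saturday is the 1st, so the 2nd Saturday is the 8th — December 8, 2029.

December 8, 2029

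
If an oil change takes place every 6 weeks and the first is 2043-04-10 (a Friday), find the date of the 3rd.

The 3rd occurrence is 2 intervals after the first: 2 × 42 = 84 days after 2043-04-10.
April has 30 days — 20 days to the end of April leaves 64.
May has 31 days (33 left).
June has 30 days (3 left).
3 days into July → 2043-07-03.

2043-07-03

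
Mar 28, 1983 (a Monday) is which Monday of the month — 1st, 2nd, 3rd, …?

Day 28 falls in week ⌈28/7⌉ of the month.
Days 1–7 hold the 1st Monday, 8–14 the 2nd, 15–21 the 3rd, 22–28 the 4th, 29–31 the 5th.
28 is in the range for the 4th.

4th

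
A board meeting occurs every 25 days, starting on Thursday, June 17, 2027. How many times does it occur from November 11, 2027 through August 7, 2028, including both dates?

Occurrences land 25·i days after June 17, 2027 for i = 0, 1, 2, …
November 11, 2027 is 147 days after the start; 147 ÷ 25 = 5 remainder 22; since the remainder is 22, round up to i = 6. First occurrence in the window: #7 on November 14, 2027 (6×25 = 150 days in).
August 7, 2028 is 417 days after the start; 417 ÷ 25 = 16 remainder 17. Last occurrence in the window: #17 on July 21, 2028.
Occurrences #7 through #17: 11 in total.

11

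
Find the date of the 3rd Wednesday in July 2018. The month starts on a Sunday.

July 2018 begins on a Sunday, so the first Wednesday is July 4 (3 days later).
The 3rd Wednesday is 2 weeks later: 4 + 14 = 18.

2018-07-18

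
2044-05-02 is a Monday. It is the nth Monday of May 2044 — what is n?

Day 2 falls in week ⌈2/7⌉ of the month.
Days 1–7 hold the 1st Monday, 8–14 the 2nd, 15–21 the 3rd, 22–28 the 4th, 29–31 the 5th.
2 is in the range for the 1st.

1st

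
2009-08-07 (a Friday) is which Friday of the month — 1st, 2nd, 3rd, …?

1st

Day 7 falls in week ⌈7/7⌉ of the month.
Days 1–7 hold the 1st Friday, 8–14 the 2nd, 15–21 the 3rd, 22–28 the 4th, 29–31 the 5th.
7 is in the range for the 1st.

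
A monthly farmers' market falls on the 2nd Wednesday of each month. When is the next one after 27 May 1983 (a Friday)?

May 1983 starts on a Sunday; its first Wednesday is the 4th, so the 2nd Wednesday is the 11th — 11 May 1983.
That is not after 27 May 1983, so look at June 1983.
June 1983 starts on a Wednesday; its first Wednesday is the 1st, so the 2nd Wednesday is the 8th — 8 June 1983.

8 June 1983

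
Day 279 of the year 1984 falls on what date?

1984-10-05

January has 31 days (279 − 31 = 248 remain).
February has 29 days (248 − 29 = 219 remain).
March has 31 days (219 − 31 = 188 remain).
April has 30 days (188 − 30 = 158 remain).
May has 31 days (158 − 31 = 127 remain).
June has 30 days (127 − 30 = 97 remain).
July has 31 days (97 − 31 = 66 remain).
August has 31 days (66 − 31 = 35 remain).
September has 30 days (35 − 30 = 5 remain).
5 into October → October 5.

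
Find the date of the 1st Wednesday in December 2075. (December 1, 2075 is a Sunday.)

December 2075 begins on a Sunday, so the first Wednesday is December 4 (3 days later).

December 4, 2075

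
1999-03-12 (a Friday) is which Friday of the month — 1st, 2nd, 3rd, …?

Day 12 falls in week ⌈12/7⌉ of the month.
Days 1–7 hold the 1st Friday, 8–14 the 2nd, 15–21 the 3rd, 22–28 the 4th, 29–31 the 5th.
12 is in the range for the 2nd.

2nd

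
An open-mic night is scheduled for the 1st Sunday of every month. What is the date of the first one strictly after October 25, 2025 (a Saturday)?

October 2025 starts on a Wednesday, so its 1st Sunday is October 5, 2025 (4 days in).
That is not after October 25, 2025, so look at November 2025.
November 2025 starts on a Saturday, so its 1st Sunday is November 2, 2025 (1 day in).

November 2, 2025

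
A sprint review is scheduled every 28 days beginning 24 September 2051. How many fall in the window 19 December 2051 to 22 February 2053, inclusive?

Occurrences land 28·i days after 24 September 2051 for i = 0, 1, 2, …
19 December 2051 is 86 days after the start; 86 ÷ 28 = 3 remainder 2; since the remainder is 2, round up to i = 4. First occurrence in the window: #5 on 14 January 2052 (4×28 = 112 days in).
22 February 2053 is 517 days after the start; 517 ÷ 28 = 18 remainder 13. Last occurrence in the window: #19 on 9 February 2053.
Occurrences #5 through #19: 15 in total.

15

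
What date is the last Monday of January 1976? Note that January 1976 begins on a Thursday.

1976-01-26

January 1976 begins on a Thursday, so the first Monday is January 5 (4 days later).
January 1976 has 31 days. Adding weeks: 5, 12, 19, 26 — the last one ≤ 31 is the 26th.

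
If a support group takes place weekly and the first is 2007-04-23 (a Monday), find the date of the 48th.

2008-03-17

The 48th occurrence is 47 intervals after the first: 47 × 7 = 329 days after 2007-04-23.
April has 30 days — 7 days to the end of April leaves 322.
May has 31 days (291 left).
June has 30 days (261 left).
July has 31 days (230 left).
August has 31 days (199 left).
September has 30 days (169 left).
October has 31 days (138 left).
November has 30 days (108 left).
December has 31 days (77 left).
January has 31 days (46 left).
February has 29 days (17 left).
17 days into March → 2008-03-17.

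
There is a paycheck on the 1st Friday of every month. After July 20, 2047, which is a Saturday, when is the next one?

August 2, 2047

July 2047 starts on a Monday, so its 1st Friday is July 5, 2047 (4 days in).
That is not after July 20, 2047, so look at August 2047.
August 2047 starts on a Thursday, so its 1st Friday is August 2, 2047 (1 day in).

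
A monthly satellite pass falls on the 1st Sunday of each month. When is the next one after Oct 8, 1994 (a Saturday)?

Oct 1994 starts on a Saturday, so its 1st Sunday is Oct 2, 1994 (1 day in).
That is not after Oct 8, 1994, so look at Nov 1994.
Nov 1994 starts on a Tuesday, so its 1st Sunday is Nov 6, 1994 (5 days in).

Nov 6, 1994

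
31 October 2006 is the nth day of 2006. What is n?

304

Days in months before October: 31 + 28 + 31 + 30 + 31 + 30 + 31 + 31 + 30 = 273.
Plus 31 days into October → day 304.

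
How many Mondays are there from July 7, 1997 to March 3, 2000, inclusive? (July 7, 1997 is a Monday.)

July 7, 1997 is a Monday; the first Monday on or after it is July 7, 1997.
From July 7, 1997 to March 3, 2000: 177 + 365 + 365 + 63 = 970 days (rest of 1997, 1998, 1999, to March 3, 2000 in 2000).
970 ÷ 7 = 138 full weeks with remainder 4, so 138 more Mondays after the first → 139.

139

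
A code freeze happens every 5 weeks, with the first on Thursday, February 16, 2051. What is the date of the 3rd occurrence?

The 3rd occurrence is 2 intervals after the first: 2 × 35 = 70 days after February 16, 2051.
February has 28 days — 12 days to the end of February leaves 58.
March has 31 days (27 left).
27 days into April → April 27, 2051.

April 27, 2051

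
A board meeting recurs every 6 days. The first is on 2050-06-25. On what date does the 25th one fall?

2050-11-16

The 25th occurrence is 24 intervals after the first: 24 × 6 = 144 days after 2050-06-25.
June has 30 days — 5 days to the end of June leaves 139.
July has 31 days (108 left).
August has 31 days (77 left).
September has 30 days (47 left).
October has 31 days (16 left).
16 days into November → 2050-11-16.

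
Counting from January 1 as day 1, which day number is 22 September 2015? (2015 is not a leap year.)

Days in months before September: 31 + 28 + 31 + 30 + 31 + 30 + 31 + 31 = 243.
Plus 22 days into September → day 265.

265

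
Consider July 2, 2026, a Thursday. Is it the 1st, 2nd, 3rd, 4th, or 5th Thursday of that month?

1st

Day 2 falls in week ⌈2/7⌉ of the month.
Days 1–7 hold the 1st Thursday, 8–14 the 2nd, 15–21 the 3rd, 22–28 the 4th, 29–31 the 5th.
2 is in the range for the 1st.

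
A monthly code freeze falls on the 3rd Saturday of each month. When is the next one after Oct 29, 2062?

Oct 2062 starts on a Sunday; its first Saturday is the 7th, so the 3rd Saturday is the 21st — Oct 21, 2062.
That is not after Oct 29, 2062, so look at Nov 2062.
Nov 2062 starts on a Wednesday; its first Saturday is the 4th, so the 3rd Saturday is the 18th — Nov 18, 2062.

Nov 18, 2062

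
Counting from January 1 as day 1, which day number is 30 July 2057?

211

Days in months before July: 31 + 28 + 31 + 30 + 31 + 30 = 181.
Plus 30 days into July → day 211.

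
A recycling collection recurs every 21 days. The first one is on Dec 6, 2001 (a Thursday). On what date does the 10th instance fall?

The 10th occurrence is 9 intervals after the first: 9 × 21 = 189 days after Dec 6, 2001.
Dec has 31 days — 25 days to the end of Dec leaves 164.
Jan has 31 days (133 left).
Feb has 28 days (105 left).
Mar has 31 days (74 left).
Apr has 30 days (44 left).
May has 31 days (13 left).
13 days into Jun → Jun 13, 2002.

Jun 13, 2002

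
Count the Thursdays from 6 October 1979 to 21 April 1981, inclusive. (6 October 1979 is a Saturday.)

80

6 October 1979 is a Saturday; the first Thursday on or after it is 11 October 1979 (5 days later).
From 11 October 1979 to 21 April 1981: 81 + 366 + 111 = 558 days (rest of 1979, 1980, to 21 April 1981 in 1981).
558 ÷ 7 = 79 full weeks with remainder 5, so 79 more Thursdays after the first → 80.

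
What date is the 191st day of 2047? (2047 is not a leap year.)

10 July 2047

January has 31 days (191 − 31 = 160 remain).
February has 28 days (160 − 28 = 132 remain).
March has 31 days (132 − 31 = 101 remain).
April has 30 days (101 − 30 = 71 remain).
May has 31 days (71 − 31 = 40 remain).
June has 30 days (40 − 30 = 10 remain).
10 into July → July 10.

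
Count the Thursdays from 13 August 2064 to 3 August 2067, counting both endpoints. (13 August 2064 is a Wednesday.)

155

13 August 2064 is a Wednesday; the first Thursday on or after it is 14 August 2064 (1 day later).
From 14 August 2064 to 3 August 2067: 139 + 365 + 365 + 215 = 1084 days (rest of 2064, 2065, 2066, to 3 August 2067 in 2067).
1084 ÷ 7 = 154 full weeks with remainder 6, so 154 more Thursdays after the first → 155.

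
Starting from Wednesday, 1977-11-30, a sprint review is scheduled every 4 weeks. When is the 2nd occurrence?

1977-12-28

The 2nd occurrence is 1 interval after the first: 1 × 28 = 28 days after 1977-11-30.
November has 30 days — 0 days to the end of November leaves 28.
28 days into December → 1977-12-28.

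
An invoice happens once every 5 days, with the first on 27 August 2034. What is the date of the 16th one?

10 November 2034

The 16th occurrence is 15 intervals after the first: 15 × 5 = 75 days after 27 August 2034.
August has 31 days — 4 days to the end of August leaves 71.
September has 30 days (41 left).
October has 31 days (10 left).
10 days into November → 10 November 2034.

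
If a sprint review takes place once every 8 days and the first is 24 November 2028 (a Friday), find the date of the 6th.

3 January 2029

The 6th occurrence is 5 intervals after the first: 5 × 8 = 40 days after 24 November 2028.
November has 30 days — 6 days to the end of November leaves 34.
December has 31 days (3 left).
3 days into January → 3 January 2029.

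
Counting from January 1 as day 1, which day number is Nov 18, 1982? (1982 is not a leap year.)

Days in months before Nov: 31 + 28 + 31 + 30 + 31 + 30 + 31 + 31 + 30 + 31 = 304.
Plus 18 days into Nov → day 322.

322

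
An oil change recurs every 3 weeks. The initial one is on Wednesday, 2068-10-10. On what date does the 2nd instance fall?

2068-10-31

The 2nd occurrence is 1 interval after the first: 1 × 21 = 21 days after 2068-10-10.
21 days later is 2068-10-31.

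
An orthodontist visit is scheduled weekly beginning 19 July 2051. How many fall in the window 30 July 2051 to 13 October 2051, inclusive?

11

Occurrences land 7·i days after 19 July 2051 for i = 0, 1, 2, …
30 July 2051 is 11 days after the start; 11 ÷ 7 = 1 remainder 4; since the remainder is 4, round up to i = 2. First occurrence in the window: #3 on 2 August 2051 (2×7 = 14 days in).
13 October 2051 is 86 days after the start; 86 ÷ 7 = 12 remainder 2. Last occurrence in the window: #13 on 11 October 2051.
Occurrences #3 through #13: 11 in total.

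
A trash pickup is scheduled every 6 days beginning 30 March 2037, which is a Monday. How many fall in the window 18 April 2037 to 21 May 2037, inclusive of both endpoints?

5

Occurrences land 6·i days after 30 March 2037 for i = 0, 1, 2, …
18 April 2037 is 19 days after the start; 19 ÷ 6 = 3 remainder 1; since the remainder is 1, round up to i = 4. First occurrence in the window: #5 on 23 April 2037 (4×6 = 24 days in).
21 May 2037 is 52 days after the start; 52 ÷ 6 = 8 remainder 4. Last occurrence in the window: #9 on 17 May 2037.
Occurrences #5 through #9: 5 in total.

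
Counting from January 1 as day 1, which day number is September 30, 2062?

Days in months before September: 31 + 28 + 31 + 30 + 31 + 30 + 31 + 31 = 243.
Plus 30 days into September → day 273.

273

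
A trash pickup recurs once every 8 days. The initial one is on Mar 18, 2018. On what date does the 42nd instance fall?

Feb 9, 2019

The 42nd occurrence is 41 intervals after the first: 41 × 8 = 328 days after Mar 18, 2018.
Mar has 31 days — 13 days to the end of Mar leaves 315.
Apr has 30 days (285 left).
May has 31 days (254 left).
Jun has 30 days (224 left).
Jul has 31 days (193 left).
Aug has 31 days (162 left).
Sep has 30 days (132 left).
Oct has 31 days (101 left).
Nov has 30 days (71 left).
Dec has 31 days (40 left).
Jan has 31 days (9 left).
9 days into Feb → Feb 9, 2019.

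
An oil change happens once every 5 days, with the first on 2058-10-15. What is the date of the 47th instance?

The 47th occurrence is 46 intervals after the first: 46 × 5 = 230 days after 2058-10-15.
October has 31 days — 16 days to the end of October leaves 214.
November has 30 days (184 left).
December has 31 days (153 left).
January has 31 days (122 left).
February has 28 days (94 left).
March has 31 days (63 left).
April has 30 days (33 left).
May has 31 days (2 left).
2 days into June → 2059-06-02.

2059-06-02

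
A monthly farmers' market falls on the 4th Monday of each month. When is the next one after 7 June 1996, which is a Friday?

June 1996 starts on a Saturday; its first Monday is the 3rd, so the 4th Monday is the 24th — 24 June 1996.
24 June 1996 is after 7 June 1996, so that is the next one.

24 June 1996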